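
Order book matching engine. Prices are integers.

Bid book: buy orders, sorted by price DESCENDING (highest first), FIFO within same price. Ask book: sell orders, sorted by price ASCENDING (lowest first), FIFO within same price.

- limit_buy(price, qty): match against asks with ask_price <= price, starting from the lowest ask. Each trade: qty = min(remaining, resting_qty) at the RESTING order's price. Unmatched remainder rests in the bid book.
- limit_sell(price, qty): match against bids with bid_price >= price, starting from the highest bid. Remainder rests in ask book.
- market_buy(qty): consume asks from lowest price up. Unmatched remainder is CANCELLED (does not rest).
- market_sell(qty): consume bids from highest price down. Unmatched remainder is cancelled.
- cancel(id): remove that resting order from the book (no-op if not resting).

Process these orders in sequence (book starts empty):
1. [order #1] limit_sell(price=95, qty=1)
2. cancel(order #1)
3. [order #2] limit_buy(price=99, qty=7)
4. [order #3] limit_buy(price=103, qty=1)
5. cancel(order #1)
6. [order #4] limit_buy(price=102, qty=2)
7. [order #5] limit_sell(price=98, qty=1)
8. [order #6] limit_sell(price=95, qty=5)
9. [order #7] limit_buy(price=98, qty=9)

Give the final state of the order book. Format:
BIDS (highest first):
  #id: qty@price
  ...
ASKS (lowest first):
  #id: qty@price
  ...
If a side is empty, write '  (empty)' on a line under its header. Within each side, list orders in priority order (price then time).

Answer: BIDS (highest first):
  #2: 4@99
  #7: 9@98
ASKS (lowest first):
  (empty)

Derivation:
After op 1 [order #1] limit_sell(price=95, qty=1): fills=none; bids=[-] asks=[#1:1@95]
After op 2 cancel(order #1): fills=none; bids=[-] asks=[-]
After op 3 [order #2] limit_buy(price=99, qty=7): fills=none; bids=[#2:7@99] asks=[-]
After op 4 [order #3] limit_buy(price=103, qty=1): fills=none; bids=[#3:1@103 #2:7@99] asks=[-]
After op 5 cancel(order #1): fills=none; bids=[#3:1@103 #2:7@99] asks=[-]
After op 6 [order #4] limit_buy(price=102, qty=2): fills=none; bids=[#3:1@103 #4:2@102 #2:7@99] asks=[-]
After op 7 [order #5] limit_sell(price=98, qty=1): fills=#3x#5:1@103; bids=[#4:2@102 #2:7@99] asks=[-]
After op 8 [order #6] limit_sell(price=95, qty=5): fills=#4x#6:2@102 #2x#6:3@99; bids=[#2:4@99] asks=[-]
After op 9 [order #7] limit_buy(price=98, qty=9): fills=none; bids=[#2:4@99 #7:9@98] asks=[-]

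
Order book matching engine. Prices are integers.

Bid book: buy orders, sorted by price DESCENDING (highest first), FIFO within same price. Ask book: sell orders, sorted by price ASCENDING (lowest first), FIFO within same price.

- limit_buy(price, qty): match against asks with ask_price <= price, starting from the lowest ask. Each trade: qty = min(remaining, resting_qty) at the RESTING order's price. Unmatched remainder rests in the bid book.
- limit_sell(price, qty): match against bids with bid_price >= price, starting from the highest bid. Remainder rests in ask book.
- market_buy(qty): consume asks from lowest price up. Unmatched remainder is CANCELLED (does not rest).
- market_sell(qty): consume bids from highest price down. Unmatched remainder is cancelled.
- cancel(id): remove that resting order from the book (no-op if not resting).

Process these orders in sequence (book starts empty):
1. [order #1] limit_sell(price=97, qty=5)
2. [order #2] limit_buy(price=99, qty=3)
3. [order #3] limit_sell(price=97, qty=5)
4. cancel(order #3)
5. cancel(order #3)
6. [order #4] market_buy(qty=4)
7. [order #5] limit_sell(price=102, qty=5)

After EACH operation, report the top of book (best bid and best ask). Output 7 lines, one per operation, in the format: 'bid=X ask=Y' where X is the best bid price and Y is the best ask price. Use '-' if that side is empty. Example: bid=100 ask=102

Answer: bid=- ask=97
bid=- ask=97
bid=- ask=97
bid=- ask=97
bid=- ask=97
bid=- ask=-
bid=- ask=102

Derivation:
After op 1 [order #1] limit_sell(price=97, qty=5): fills=none; bids=[-] asks=[#1:5@97]
After op 2 [order #2] limit_buy(price=99, qty=3): fills=#2x#1:3@97; bids=[-] asks=[#1:2@97]
After op 3 [order #3] limit_sell(price=97, qty=5): fills=none; bids=[-] asks=[#1:2@97 #3:5@97]
After op 4 cancel(order #3): fills=none; bids=[-] asks=[#1:2@97]
After op 5 cancel(order #3): fills=none; bids=[-] asks=[#1:2@97]
After op 6 [order #4] market_buy(qty=4): fills=#4x#1:2@97; bids=[-] asks=[-]
After op 7 [order #5] limit_sell(price=102, qty=5): fills=none; bids=[-] asks=[#5:5@102]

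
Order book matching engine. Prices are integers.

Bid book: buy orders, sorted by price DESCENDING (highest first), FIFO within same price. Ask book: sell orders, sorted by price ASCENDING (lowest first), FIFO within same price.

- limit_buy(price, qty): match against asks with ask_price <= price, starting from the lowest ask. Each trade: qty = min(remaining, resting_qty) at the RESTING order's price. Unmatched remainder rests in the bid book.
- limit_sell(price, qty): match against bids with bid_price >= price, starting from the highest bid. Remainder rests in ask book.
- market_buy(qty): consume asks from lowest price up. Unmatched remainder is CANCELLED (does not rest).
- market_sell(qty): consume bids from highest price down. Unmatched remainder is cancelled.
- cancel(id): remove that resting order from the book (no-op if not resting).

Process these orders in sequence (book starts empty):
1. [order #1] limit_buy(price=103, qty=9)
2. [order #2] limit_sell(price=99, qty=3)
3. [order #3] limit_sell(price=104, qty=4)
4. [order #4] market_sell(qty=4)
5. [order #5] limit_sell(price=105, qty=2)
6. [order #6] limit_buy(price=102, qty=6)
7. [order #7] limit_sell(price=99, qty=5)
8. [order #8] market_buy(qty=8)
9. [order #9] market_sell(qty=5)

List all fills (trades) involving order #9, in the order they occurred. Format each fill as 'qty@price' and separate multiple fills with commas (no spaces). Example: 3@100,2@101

Answer: 3@102

Derivation:
After op 1 [order #1] limit_buy(price=103, qty=9): fills=none; bids=[#1:9@103] asks=[-]
After op 2 [order #2] limit_sell(price=99, qty=3): fills=#1x#2:3@103; bids=[#1:6@103] asks=[-]
After op 3 [order #3] limit_sell(price=104, qty=4): fills=none; bids=[#1:6@103] asks=[#3:4@104]
After op 4 [order #4] market_sell(qty=4): fills=#1x#4:4@103; bids=[#1:2@103] asks=[#3:4@104]
After op 5 [order #5] limit_sell(price=105, qty=2): fills=none; bids=[#1:2@103] asks=[#3:4@104 #5:2@105]
After op 6 [order #6] limit_buy(price=102, qty=6): fills=none; bids=[#1:2@103 #6:6@102] asks=[#3:4@104 #5:2@105]
After op 7 [order #7] limit_sell(price=99, qty=5): fills=#1x#7:2@103 #6x#7:3@102; bids=[#6:3@102] asks=[#3:4@104 #5:2@105]
After op 8 [order #8] market_buy(qty=8): fills=#8x#3:4@104 #8x#5:2@105; bids=[#6:3@102] asks=[-]
After op 9 [order #9] market_sell(qty=5): fills=#6x#9:3@102; bids=[-] asks=[-]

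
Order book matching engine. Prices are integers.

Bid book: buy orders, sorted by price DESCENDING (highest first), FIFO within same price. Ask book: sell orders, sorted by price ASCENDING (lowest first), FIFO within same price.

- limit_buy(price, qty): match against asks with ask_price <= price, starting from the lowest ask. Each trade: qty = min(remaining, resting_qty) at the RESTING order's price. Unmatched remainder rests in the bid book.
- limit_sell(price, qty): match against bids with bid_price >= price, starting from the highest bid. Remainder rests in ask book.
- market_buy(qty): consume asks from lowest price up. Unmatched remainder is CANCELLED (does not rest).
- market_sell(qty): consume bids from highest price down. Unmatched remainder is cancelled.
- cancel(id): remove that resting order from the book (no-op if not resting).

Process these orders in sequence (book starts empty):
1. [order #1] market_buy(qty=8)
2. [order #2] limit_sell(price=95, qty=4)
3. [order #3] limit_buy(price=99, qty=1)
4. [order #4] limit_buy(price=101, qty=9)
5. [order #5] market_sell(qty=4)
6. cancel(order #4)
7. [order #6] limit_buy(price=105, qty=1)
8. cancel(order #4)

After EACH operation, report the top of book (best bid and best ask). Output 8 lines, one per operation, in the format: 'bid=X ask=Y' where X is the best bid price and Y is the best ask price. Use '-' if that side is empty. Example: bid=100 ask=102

After op 1 [order #1] market_buy(qty=8): fills=none; bids=[-] asks=[-]
After op 2 [order #2] limit_sell(price=95, qty=4): fills=none; bids=[-] asks=[#2:4@95]
After op 3 [order #3] limit_buy(price=99, qty=1): fills=#3x#2:1@95; bids=[-] asks=[#2:3@95]
After op 4 [order #4] limit_buy(price=101, qty=9): fills=#4x#2:3@95; bids=[#4:6@101] asks=[-]
After op 5 [order #5] market_sell(qty=4): fills=#4x#5:4@101; bids=[#4:2@101] asks=[-]
After op 6 cancel(order #4): fills=none; bids=[-] asks=[-]
After op 7 [order #6] limit_buy(price=105, qty=1): fills=none; bids=[#6:1@105] asks=[-]
After op 8 cancel(order #4): fills=none; bids=[#6:1@105] asks=[-]

Answer: bid=- ask=-
bid=- ask=95
bid=- ask=95
bid=101 ask=-
bid=101 ask=-
bid=- ask=-
bid=105 ask=-
bid=105 ask=-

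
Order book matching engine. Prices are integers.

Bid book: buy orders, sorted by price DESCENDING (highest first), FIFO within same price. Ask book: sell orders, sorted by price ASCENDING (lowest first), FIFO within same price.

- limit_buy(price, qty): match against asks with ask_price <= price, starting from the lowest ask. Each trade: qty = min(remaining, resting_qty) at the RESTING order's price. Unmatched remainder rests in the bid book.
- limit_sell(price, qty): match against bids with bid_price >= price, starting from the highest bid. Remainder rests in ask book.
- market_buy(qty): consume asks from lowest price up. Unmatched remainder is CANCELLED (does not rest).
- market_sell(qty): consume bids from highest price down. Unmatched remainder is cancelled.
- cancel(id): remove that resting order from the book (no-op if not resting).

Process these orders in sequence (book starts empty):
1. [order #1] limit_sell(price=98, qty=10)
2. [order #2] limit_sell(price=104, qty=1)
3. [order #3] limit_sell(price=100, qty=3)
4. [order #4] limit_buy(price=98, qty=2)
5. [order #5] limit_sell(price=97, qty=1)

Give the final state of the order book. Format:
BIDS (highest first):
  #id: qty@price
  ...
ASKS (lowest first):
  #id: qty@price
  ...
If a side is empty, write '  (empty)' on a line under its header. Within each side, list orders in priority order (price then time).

After op 1 [order #1] limit_sell(price=98, qty=10): fills=none; bids=[-] asks=[#1:10@98]
After op 2 [order #2] limit_sell(price=104, qty=1): fills=none; bids=[-] asks=[#1:10@98 #2:1@104]
After op 3 [order #3] limit_sell(price=100, qty=3): fills=none; bids=[-] asks=[#1:10@98 #3:3@100 #2:1@104]
After op 4 [order #4] limit_buy(price=98, qty=2): fills=#4x#1:2@98; bids=[-] asks=[#1:8@98 #3:3@100 #2:1@104]
After op 5 [order #5] limit_sell(price=97, qty=1): fills=none; bids=[-] asks=[#5:1@97 #1:8@98 #3:3@100 #2:1@104]

Answer: BIDS (highest first):
  (empty)
ASKS (lowest first):
  #5: 1@97
  #1: 8@98
  #3: 3@100
  #2: 1@104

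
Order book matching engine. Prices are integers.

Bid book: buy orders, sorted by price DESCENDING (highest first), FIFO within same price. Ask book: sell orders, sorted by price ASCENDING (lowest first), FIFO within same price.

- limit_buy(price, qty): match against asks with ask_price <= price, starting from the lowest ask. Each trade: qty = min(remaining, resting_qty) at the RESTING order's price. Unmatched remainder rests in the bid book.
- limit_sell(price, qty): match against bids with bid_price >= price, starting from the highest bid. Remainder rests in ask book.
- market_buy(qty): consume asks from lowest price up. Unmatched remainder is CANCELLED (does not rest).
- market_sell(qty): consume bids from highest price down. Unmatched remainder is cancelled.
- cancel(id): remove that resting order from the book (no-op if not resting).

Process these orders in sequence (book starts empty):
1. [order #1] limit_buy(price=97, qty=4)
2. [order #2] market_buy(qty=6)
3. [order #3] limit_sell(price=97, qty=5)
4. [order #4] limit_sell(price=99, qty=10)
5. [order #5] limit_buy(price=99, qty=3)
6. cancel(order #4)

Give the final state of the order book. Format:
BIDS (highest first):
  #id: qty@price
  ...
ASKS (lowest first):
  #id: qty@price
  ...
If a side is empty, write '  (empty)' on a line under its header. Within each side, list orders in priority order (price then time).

After op 1 [order #1] limit_buy(price=97, qty=4): fills=none; bids=[#1:4@97] asks=[-]
After op 2 [order #2] market_buy(qty=6): fills=none; bids=[#1:4@97] asks=[-]
After op 3 [order #3] limit_sell(price=97, qty=5): fills=#1x#3:4@97; bids=[-] asks=[#3:1@97]
After op 4 [order #4] limit_sell(price=99, qty=10): fills=none; bids=[-] asks=[#3:1@97 #4:10@99]
After op 5 [order #5] limit_buy(price=99, qty=3): fills=#5x#3:1@97 #5x#4:2@99; bids=[-] asks=[#4:8@99]
After op 6 cancel(order #4): fills=none; bids=[-] asks=[-]

Answer: BIDS (highest first):
  (empty)
ASKS (lowest first):
  (empty)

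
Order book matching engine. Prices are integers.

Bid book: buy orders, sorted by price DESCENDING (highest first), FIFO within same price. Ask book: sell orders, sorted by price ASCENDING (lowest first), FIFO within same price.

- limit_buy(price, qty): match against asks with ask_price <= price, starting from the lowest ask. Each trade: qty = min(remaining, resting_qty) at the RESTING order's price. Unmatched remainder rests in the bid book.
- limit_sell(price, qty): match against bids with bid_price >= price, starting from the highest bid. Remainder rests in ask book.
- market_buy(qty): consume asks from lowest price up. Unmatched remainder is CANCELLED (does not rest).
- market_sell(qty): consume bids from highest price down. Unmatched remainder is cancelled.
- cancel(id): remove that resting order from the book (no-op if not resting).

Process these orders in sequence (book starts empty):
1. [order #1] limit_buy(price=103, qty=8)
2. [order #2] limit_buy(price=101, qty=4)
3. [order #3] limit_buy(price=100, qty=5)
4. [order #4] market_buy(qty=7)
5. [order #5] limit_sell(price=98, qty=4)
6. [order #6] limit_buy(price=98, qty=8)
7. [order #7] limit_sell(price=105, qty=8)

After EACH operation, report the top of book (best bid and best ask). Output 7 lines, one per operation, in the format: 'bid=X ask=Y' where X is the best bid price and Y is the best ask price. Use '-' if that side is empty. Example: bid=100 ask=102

Answer: bid=103 ask=-
bid=103 ask=-
bid=103 ask=-
bid=103 ask=-
bid=103 ask=-
bid=103 ask=-
bid=103 ask=105

Derivation:
After op 1 [order #1] limit_buy(price=103, qty=8): fills=none; bids=[#1:8@103] asks=[-]
After op 2 [order #2] limit_buy(price=101, qty=4): fills=none; bids=[#1:8@103 #2:4@101] asks=[-]
After op 3 [order #3] limit_buy(price=100, qty=5): fills=none; bids=[#1:8@103 #2:4@101 #3:5@100] asks=[-]
After op 4 [order #4] market_buy(qty=7): fills=none; bids=[#1:8@103 #2:4@101 #3:5@100] asks=[-]
After op 5 [order #5] limit_sell(price=98, qty=4): fills=#1x#5:4@103; bids=[#1:4@103 #2:4@101 #3:5@100] asks=[-]
After op 6 [order #6] limit_buy(price=98, qty=8): fills=none; bids=[#1:4@103 #2:4@101 #3:5@100 #6:8@98] asks=[-]
After op 7 [order #7] limit_sell(price=105, qty=8): fills=none; bids=[#1:4@103 #2:4@101 #3:5@100 #6:8@98] asks=[#7:8@105]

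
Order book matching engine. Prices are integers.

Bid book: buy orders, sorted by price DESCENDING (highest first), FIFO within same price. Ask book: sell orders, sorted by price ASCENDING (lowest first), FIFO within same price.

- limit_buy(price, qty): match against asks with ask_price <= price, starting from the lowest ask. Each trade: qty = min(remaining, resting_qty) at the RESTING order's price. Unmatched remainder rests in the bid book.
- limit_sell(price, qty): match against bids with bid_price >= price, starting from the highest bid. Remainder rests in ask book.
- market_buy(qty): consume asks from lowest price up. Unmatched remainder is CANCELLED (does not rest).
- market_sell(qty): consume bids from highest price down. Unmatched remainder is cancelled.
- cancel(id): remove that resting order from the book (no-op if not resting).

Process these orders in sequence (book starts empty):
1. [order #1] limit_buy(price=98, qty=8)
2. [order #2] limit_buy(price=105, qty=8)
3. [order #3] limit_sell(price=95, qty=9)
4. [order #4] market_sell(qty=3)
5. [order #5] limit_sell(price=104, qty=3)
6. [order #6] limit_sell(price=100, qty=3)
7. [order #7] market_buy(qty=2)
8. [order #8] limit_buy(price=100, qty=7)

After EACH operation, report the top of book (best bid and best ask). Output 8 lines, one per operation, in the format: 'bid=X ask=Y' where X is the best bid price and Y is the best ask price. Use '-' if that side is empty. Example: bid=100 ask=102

After op 1 [order #1] limit_buy(price=98, qty=8): fills=none; bids=[#1:8@98] asks=[-]
After op 2 [order #2] limit_buy(price=105, qty=8): fills=none; bids=[#2:8@105 #1:8@98] asks=[-]
After op 3 [order #3] limit_sell(price=95, qty=9): fills=#2x#3:8@105 #1x#3:1@98; bids=[#1:7@98] asks=[-]
After op 4 [order #4] market_sell(qty=3): fills=#1x#4:3@98; bids=[#1:4@98] asks=[-]
After op 5 [order #5] limit_sell(price=104, qty=3): fills=none; bids=[#1:4@98] asks=[#5:3@104]
After op 6 [order #6] limit_sell(price=100, qty=3): fills=none; bids=[#1:4@98] asks=[#6:3@100 #5:3@104]
After op 7 [order #7] market_buy(qty=2): fills=#7x#6:2@100; bids=[#1:4@98] asks=[#6:1@100 #5:3@104]
After op 8 [order #8] limit_buy(price=100, qty=7): fills=#8x#6:1@100; bids=[#8:6@100 #1:4@98] asks=[#5:3@104]

Answer: bid=98 ask=-
bid=105 ask=-
bid=98 ask=-
bid=98 ask=-
bid=98 ask=104
bid=98 ask=100
bid=98 ask=100
bid=100 ask=104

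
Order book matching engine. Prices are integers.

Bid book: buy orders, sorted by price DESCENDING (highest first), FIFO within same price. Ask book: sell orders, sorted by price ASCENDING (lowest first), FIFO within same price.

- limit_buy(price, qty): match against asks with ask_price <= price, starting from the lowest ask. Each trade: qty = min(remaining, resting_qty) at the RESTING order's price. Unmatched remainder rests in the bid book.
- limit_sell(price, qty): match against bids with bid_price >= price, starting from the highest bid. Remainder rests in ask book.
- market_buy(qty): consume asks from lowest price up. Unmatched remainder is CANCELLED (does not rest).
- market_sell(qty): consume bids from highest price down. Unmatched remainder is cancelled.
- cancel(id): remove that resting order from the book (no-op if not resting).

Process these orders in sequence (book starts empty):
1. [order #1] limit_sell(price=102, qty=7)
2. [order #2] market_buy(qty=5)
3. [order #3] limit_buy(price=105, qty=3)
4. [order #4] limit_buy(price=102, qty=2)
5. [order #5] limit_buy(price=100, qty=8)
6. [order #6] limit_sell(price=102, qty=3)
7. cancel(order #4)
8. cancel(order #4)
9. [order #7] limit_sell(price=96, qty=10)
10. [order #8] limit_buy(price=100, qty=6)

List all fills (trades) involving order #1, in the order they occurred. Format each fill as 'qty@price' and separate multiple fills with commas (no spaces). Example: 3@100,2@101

Answer: 5@102,2@102

Derivation:
After op 1 [order #1] limit_sell(price=102, qty=7): fills=none; bids=[-] asks=[#1:7@102]
After op 2 [order #2] market_buy(qty=5): fills=#2x#1:5@102; bids=[-] asks=[#1:2@102]
After op 3 [order #3] limit_buy(price=105, qty=3): fills=#3x#1:2@102; bids=[#3:1@105] asks=[-]
After op 4 [order #4] limit_buy(price=102, qty=2): fills=none; bids=[#3:1@105 #4:2@102] asks=[-]
After op 5 [order #5] limit_buy(price=100, qty=8): fills=none; bids=[#3:1@105 #4:2@102 #5:8@100] asks=[-]
After op 6 [order #6] limit_sell(price=102, qty=3): fills=#3x#6:1@105 #4x#6:2@102; bids=[#5:8@100] asks=[-]
After op 7 cancel(order #4): fills=none; bids=[#5:8@100] asks=[-]
After op 8 cancel(order #4): fills=none; bids=[#5:8@100] asks=[-]
After op 9 [order #7] limit_sell(price=96, qty=10): fills=#5x#7:8@100; bids=[-] asks=[#7:2@96]
After op 10 [order #8] limit_buy(price=100, qty=6): fills=#8x#7:2@96; bids=[#8:4@100] asks=[-]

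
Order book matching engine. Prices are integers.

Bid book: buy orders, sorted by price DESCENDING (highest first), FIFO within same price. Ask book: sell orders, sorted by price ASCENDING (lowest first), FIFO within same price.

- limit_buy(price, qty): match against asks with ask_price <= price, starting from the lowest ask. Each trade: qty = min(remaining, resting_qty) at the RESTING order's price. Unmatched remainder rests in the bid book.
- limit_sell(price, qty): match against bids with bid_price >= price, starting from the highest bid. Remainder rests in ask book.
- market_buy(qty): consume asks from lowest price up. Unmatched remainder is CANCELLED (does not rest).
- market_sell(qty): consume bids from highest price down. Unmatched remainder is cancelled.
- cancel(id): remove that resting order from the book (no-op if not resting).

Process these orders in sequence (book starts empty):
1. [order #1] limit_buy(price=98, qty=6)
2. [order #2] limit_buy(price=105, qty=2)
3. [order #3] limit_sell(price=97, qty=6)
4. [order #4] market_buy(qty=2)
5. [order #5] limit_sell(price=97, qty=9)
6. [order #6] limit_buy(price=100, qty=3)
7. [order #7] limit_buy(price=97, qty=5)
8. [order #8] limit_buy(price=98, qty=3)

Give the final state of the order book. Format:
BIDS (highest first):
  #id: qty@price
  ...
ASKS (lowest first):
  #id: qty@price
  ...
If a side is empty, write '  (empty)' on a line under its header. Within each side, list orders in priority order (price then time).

After op 1 [order #1] limit_buy(price=98, qty=6): fills=none; bids=[#1:6@98] asks=[-]
After op 2 [order #2] limit_buy(price=105, qty=2): fills=none; bids=[#2:2@105 #1:6@98] asks=[-]
After op 3 [order #3] limit_sell(price=97, qty=6): fills=#2x#3:2@105 #1x#3:4@98; bids=[#1:2@98] asks=[-]
After op 4 [order #4] market_buy(qty=2): fills=none; bids=[#1:2@98] asks=[-]
After op 5 [order #5] limit_sell(price=97, qty=9): fills=#1x#5:2@98; bids=[-] asks=[#5:7@97]
After op 6 [order #6] limit_buy(price=100, qty=3): fills=#6x#5:3@97; bids=[-] asks=[#5:4@97]
After op 7 [order #7] limit_buy(price=97, qty=5): fills=#7x#5:4@97; bids=[#7:1@97] asks=[-]
After op 8 [order #8] limit_buy(price=98, qty=3): fills=none; bids=[#8:3@98 #7:1@97] asks=[-]

Answer: BIDS (highest first):
  #8: 3@98
  #7: 1@97
ASKS (lowest first):
  (empty)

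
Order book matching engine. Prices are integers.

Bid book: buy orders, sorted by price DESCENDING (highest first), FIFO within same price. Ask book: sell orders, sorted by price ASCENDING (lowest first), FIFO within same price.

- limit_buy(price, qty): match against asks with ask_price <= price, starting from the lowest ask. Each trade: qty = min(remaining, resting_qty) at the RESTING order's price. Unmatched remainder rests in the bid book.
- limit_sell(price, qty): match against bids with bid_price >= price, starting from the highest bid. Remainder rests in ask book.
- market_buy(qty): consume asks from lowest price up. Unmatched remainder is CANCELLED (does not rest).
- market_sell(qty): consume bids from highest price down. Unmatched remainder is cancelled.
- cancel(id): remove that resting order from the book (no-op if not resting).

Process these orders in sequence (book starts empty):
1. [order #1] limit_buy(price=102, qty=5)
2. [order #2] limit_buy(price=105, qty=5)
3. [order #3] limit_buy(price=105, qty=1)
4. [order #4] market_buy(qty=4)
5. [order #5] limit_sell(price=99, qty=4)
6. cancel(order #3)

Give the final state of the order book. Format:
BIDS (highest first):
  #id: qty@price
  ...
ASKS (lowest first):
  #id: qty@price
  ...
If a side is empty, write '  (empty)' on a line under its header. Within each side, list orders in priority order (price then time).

Answer: BIDS (highest first):
  #2: 1@105
  #1: 5@102
ASKS (lowest first):
  (empty)

Derivation:
After op 1 [order #1] limit_buy(price=102, qty=5): fills=none; bids=[#1:5@102] asks=[-]
After op 2 [order #2] limit_buy(price=105, qty=5): fills=none; bids=[#2:5@105 #1:5@102] asks=[-]
After op 3 [order #3] limit_buy(price=105, qty=1): fills=none; bids=[#2:5@105 #3:1@105 #1:5@102] asks=[-]
After op 4 [order #4] market_buy(qty=4): fills=none; bids=[#2:5@105 #3:1@105 #1:5@102] asks=[-]
After op 5 [order #5] limit_sell(price=99, qty=4): fills=#2x#5:4@105; bids=[#2:1@105 #3:1@105 #1:5@102] asks=[-]
After op 6 cancel(order #3): fills=none; bids=[#2:1@105 #1:5@102] asks=[-]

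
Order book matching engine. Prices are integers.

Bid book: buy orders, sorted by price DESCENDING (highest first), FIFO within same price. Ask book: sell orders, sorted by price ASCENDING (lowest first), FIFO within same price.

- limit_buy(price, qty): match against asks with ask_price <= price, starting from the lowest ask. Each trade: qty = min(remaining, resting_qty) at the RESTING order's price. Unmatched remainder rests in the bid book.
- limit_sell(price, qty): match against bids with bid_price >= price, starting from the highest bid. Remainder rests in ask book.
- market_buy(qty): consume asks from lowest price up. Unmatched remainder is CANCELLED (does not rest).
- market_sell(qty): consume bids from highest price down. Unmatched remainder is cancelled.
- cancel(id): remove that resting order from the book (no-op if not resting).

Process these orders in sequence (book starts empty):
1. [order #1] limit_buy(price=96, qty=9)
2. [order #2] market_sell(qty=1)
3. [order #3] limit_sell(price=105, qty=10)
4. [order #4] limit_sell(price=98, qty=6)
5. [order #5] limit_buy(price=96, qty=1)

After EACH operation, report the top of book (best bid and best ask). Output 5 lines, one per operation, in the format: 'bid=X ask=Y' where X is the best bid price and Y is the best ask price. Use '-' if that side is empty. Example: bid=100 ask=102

Answer: bid=96 ask=-
bid=96 ask=-
bid=96 ask=105
bid=96 ask=98
bid=96 ask=98

Derivation:
After op 1 [order #1] limit_buy(price=96, qty=9): fills=none; bids=[#1:9@96] asks=[-]
After op 2 [order #2] market_sell(qty=1): fills=#1x#2:1@96; bids=[#1:8@96] asks=[-]
After op 3 [order #3] limit_sell(price=105, qty=10): fills=none; bids=[#1:8@96] asks=[#3:10@105]
After op 4 [order #4] limit_sell(price=98, qty=6): fills=none; bids=[#1:8@96] asks=[#4:6@98 #3:10@105]
After op 5 [order #5] limit_buy(price=96, qty=1): fills=none; bids=[#1:8@96 #5:1@96] asks=[#4:6@98 #3:10@105]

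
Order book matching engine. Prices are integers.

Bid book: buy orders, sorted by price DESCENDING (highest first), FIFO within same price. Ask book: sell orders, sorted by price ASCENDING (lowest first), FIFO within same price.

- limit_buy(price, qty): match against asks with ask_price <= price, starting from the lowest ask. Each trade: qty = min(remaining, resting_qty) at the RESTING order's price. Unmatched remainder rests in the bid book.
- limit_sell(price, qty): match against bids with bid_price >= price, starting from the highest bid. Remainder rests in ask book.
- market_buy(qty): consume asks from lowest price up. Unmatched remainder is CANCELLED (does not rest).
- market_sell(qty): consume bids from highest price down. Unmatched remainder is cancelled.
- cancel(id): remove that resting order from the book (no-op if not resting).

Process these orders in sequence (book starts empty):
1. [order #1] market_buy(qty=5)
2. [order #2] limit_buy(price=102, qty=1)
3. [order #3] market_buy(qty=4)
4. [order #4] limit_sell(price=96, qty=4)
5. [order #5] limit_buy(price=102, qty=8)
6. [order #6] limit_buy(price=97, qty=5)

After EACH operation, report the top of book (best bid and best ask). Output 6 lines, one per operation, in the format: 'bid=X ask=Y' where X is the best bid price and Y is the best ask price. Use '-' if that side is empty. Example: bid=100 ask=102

Answer: bid=- ask=-
bid=102 ask=-
bid=102 ask=-
bid=- ask=96
bid=102 ask=-
bid=102 ask=-

Derivation:
After op 1 [order #1] market_buy(qty=5): fills=none; bids=[-] asks=[-]
After op 2 [order #2] limit_buy(price=102, qty=1): fills=none; bids=[#2:1@102] asks=[-]
After op 3 [order #3] market_buy(qty=4): fills=none; bids=[#2:1@102] asks=[-]
After op 4 [order #4] limit_sell(price=96, qty=4): fills=#2x#4:1@102; bids=[-] asks=[#4:3@96]
After op 5 [order #5] limit_buy(price=102, qty=8): fills=#5x#4:3@96; bids=[#5:5@102] asks=[-]
After op 6 [order #6] limit_buy(price=97, qty=5): fills=none; bids=[#5:5@102 #6:5@97] asks=[-]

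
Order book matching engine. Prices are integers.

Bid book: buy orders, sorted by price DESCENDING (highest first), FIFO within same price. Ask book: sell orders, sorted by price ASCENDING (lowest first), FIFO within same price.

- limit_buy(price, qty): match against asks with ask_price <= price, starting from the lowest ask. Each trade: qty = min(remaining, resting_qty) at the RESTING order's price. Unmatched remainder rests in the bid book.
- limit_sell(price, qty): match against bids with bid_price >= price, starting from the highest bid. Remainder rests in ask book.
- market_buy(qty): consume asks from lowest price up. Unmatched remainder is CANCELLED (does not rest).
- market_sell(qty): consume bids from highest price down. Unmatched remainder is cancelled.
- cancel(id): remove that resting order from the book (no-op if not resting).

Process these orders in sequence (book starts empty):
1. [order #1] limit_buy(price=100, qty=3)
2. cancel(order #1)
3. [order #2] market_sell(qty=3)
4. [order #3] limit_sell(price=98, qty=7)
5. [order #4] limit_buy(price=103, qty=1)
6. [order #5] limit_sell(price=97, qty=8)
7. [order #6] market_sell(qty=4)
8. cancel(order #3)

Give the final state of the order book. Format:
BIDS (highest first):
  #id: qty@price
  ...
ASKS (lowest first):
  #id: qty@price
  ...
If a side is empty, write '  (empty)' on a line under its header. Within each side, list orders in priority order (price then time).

Answer: BIDS (highest first):
  (empty)
ASKS (lowest first):
  #5: 8@97

Derivation:
After op 1 [order #1] limit_buy(price=100, qty=3): fills=none; bids=[#1:3@100] asks=[-]
After op 2 cancel(order #1): fills=none; bids=[-] asks=[-]
After op 3 [order #2] market_sell(qty=3): fills=none; bids=[-] asks=[-]
After op 4 [order #3] limit_sell(price=98, qty=7): fills=none; bids=[-] asks=[#3:7@98]
After op 5 [order #4] limit_buy(price=103, qty=1): fills=#4x#3:1@98; bids=[-] asks=[#3:6@98]
After op 6 [order #5] limit_sell(price=97, qty=8): fills=none; bids=[-] asks=[#5:8@97 #3:6@98]
After op 7 [order #6] market_sell(qty=4): fills=none; bids=[-] asks=[#5:8@97 #3:6@98]
After op 8 cancel(order #3): fills=none; bids=[-] asks=[#5:8@97]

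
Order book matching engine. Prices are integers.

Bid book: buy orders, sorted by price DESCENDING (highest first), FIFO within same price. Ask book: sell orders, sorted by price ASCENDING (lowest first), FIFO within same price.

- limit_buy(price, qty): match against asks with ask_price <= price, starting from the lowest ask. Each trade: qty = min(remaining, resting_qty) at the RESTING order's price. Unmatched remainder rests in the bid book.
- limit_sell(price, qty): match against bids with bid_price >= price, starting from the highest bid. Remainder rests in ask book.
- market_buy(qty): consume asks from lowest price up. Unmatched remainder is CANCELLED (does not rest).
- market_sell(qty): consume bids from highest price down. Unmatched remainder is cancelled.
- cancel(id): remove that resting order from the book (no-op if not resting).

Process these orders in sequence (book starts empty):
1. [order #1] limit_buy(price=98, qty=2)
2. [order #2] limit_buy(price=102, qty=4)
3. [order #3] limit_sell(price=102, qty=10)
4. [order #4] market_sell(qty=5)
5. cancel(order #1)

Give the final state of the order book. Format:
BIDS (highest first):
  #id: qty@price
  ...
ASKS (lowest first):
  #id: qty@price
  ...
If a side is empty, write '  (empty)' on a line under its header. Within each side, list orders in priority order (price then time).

After op 1 [order #1] limit_buy(price=98, qty=2): fills=none; bids=[#1:2@98] asks=[-]
After op 2 [order #2] limit_buy(price=102, qty=4): fills=none; bids=[#2:4@102 #1:2@98] asks=[-]
After op 3 [order #3] limit_sell(price=102, qty=10): fills=#2x#3:4@102; bids=[#1:2@98] asks=[#3:6@102]
After op 4 [order #4] market_sell(qty=5): fills=#1x#4:2@98; bids=[-] asks=[#3:6@102]
After op 5 cancel(order #1): fills=none; bids=[-] asks=[#3:6@102]

Answer: BIDS (highest first):
  (empty)
ASKS (lowest first):
  #3: 6@102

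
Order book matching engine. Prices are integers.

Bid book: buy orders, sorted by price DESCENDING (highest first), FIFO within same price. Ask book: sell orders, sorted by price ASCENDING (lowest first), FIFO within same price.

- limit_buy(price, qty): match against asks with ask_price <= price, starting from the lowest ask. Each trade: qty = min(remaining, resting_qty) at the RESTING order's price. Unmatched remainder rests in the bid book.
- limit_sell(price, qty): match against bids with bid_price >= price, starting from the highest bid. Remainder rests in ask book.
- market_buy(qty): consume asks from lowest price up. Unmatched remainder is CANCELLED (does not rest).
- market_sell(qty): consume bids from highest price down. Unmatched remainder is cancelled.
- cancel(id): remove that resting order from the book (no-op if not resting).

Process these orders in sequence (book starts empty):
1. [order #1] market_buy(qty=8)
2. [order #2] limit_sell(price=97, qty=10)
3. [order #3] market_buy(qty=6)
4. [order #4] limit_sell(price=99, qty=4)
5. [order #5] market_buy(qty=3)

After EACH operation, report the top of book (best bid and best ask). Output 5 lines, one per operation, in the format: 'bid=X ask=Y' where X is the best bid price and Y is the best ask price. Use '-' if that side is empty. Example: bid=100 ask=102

After op 1 [order #1] market_buy(qty=8): fills=none; bids=[-] asks=[-]
After op 2 [order #2] limit_sell(price=97, qty=10): fills=none; bids=[-] asks=[#2:10@97]
After op 3 [order #3] market_buy(qty=6): fills=#3x#2:6@97; bids=[-] asks=[#2:4@97]
After op 4 [order #4] limit_sell(price=99, qty=4): fills=none; bids=[-] asks=[#2:4@97 #4:4@99]
After op 5 [order #5] market_buy(qty=3): fills=#5x#2:3@97; bids=[-] asks=[#2:1@97 #4:4@99]

Answer: bid=- ask=-
bid=- ask=97
bid=- ask=97
bid=- ask=97
bid=- ask=97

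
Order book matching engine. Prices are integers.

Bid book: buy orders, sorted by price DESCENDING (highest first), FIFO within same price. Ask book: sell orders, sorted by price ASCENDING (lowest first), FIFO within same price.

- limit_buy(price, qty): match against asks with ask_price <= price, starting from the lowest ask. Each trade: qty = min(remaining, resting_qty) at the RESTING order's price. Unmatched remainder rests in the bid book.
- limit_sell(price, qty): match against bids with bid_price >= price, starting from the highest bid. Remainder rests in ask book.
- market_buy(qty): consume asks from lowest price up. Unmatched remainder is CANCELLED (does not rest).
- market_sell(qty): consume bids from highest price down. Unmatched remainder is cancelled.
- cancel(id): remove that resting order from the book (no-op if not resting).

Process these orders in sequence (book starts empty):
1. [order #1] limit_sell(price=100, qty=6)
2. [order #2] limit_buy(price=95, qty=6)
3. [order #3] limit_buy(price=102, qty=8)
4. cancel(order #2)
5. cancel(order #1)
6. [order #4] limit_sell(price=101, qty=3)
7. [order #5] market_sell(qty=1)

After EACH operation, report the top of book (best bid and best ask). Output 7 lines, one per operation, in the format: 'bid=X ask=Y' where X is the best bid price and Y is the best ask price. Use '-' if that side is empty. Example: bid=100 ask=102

Answer: bid=- ask=100
bid=95 ask=100
bid=102 ask=-
bid=102 ask=-
bid=102 ask=-
bid=- ask=101
bid=- ask=101

Derivation:
After op 1 [order #1] limit_sell(price=100, qty=6): fills=none; bids=[-] asks=[#1:6@100]
After op 2 [order #2] limit_buy(price=95, qty=6): fills=none; bids=[#2:6@95] asks=[#1:6@100]
After op 3 [order #3] limit_buy(price=102, qty=8): fills=#3x#1:6@100; bids=[#3:2@102 #2:6@95] asks=[-]
After op 4 cancel(order #2): fills=none; bids=[#3:2@102] asks=[-]
After op 5 cancel(order #1): fills=none; bids=[#3:2@102] asks=[-]
After op 6 [order #4] limit_sell(price=101, qty=3): fills=#3x#4:2@102; bids=[-] asks=[#4:1@101]
After op 7 [order #5] market_sell(qty=1): fills=none; bids=[-] asks=[#4:1@101]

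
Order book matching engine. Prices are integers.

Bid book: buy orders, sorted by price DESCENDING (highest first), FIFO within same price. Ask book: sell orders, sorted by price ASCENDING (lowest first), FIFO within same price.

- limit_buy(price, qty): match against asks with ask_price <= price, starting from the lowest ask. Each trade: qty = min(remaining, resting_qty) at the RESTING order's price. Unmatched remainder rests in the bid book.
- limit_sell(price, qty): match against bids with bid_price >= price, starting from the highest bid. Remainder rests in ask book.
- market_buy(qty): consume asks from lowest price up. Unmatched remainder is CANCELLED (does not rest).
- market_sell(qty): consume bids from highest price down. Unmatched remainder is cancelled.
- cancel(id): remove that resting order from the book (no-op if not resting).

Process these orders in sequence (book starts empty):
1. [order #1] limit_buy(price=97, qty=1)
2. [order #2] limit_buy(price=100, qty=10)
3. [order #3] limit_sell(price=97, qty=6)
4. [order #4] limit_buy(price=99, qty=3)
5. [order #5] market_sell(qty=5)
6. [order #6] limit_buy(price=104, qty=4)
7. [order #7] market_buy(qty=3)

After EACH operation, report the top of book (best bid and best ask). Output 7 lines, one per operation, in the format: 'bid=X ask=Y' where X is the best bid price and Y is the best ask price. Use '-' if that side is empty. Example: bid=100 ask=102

Answer: bid=97 ask=-
bid=100 ask=-
bid=100 ask=-
bid=100 ask=-
bid=99 ask=-
bid=104 ask=-
bid=104 ask=-

Derivation:
After op 1 [order #1] limit_buy(price=97, qty=1): fills=none; bids=[#1:1@97] asks=[-]
After op 2 [order #2] limit_buy(price=100, qty=10): fills=none; bids=[#2:10@100 #1:1@97] asks=[-]
After op 3 [order #3] limit_sell(price=97, qty=6): fills=#2x#3:6@100; bids=[#2:4@100 #1:1@97] asks=[-]
After op 4 [order #4] limit_buy(price=99, qty=3): fills=none; bids=[#2:4@100 #4:3@99 #1:1@97] asks=[-]
After op 5 [order #5] market_sell(qty=5): fills=#2x#5:4@100 #4x#5:1@99; bids=[#4:2@99 #1:1@97] asks=[-]
After op 6 [order #6] limit_buy(price=104, qty=4): fills=none; bids=[#6:4@104 #4:2@99 #1:1@97] asks=[-]
After op 7 [order #7] market_buy(qty=3): fills=none; bids=[#6:4@104 #4:2@99 #1:1@97] asks=[-]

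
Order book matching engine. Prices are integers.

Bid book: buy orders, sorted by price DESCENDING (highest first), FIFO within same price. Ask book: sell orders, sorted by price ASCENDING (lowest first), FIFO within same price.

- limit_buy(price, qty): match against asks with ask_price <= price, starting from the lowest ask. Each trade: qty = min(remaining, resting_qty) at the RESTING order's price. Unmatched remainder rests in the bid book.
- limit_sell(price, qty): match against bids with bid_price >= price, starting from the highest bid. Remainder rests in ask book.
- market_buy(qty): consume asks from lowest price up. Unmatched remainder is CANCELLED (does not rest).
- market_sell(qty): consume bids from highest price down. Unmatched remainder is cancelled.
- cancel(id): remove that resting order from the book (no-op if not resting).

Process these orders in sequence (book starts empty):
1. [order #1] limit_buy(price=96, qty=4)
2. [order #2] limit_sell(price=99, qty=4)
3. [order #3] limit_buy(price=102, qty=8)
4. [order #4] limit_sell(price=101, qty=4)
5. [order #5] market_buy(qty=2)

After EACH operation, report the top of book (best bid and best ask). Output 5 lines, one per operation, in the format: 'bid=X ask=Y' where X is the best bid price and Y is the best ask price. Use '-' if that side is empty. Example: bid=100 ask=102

Answer: bid=96 ask=-
bid=96 ask=99
bid=102 ask=-
bid=96 ask=-
bid=96 ask=-

Derivation:
After op 1 [order #1] limit_buy(price=96, qty=4): fills=none; bids=[#1:4@96] asks=[-]
After op 2 [order #2] limit_sell(price=99, qty=4): fills=none; bids=[#1:4@96] asks=[#2:4@99]
After op 3 [order #3] limit_buy(price=102, qty=8): fills=#3x#2:4@99; bids=[#3:4@102 #1:4@96] asks=[-]
After op 4 [order #4] limit_sell(price=101, qty=4): fills=#3x#4:4@102; bids=[#1:4@96] asks=[-]
After op 5 [order #5] market_buy(qty=2): fills=none; bids=[#1:4@96] asks=[-]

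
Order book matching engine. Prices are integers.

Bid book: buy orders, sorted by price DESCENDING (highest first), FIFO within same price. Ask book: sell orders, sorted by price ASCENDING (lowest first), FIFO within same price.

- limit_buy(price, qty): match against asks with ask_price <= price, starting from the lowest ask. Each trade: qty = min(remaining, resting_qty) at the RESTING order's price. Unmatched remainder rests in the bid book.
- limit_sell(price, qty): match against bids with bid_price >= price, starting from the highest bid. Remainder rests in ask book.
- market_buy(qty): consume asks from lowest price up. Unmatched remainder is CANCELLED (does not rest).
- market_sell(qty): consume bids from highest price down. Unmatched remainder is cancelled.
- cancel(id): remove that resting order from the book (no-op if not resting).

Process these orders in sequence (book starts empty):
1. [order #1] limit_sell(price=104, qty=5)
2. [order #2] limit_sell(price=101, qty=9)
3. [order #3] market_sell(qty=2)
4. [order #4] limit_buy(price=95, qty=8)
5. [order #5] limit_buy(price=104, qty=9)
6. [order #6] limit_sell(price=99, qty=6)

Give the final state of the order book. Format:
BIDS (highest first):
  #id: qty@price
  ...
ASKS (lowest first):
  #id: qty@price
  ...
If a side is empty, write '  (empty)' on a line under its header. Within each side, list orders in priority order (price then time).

Answer: BIDS (highest first):
  #4: 8@95
ASKS (lowest first):
  #6: 6@99
  #1: 5@104

Derivation:
After op 1 [order #1] limit_sell(price=104, qty=5): fills=none; bids=[-] asks=[#1:5@104]
After op 2 [order #2] limit_sell(price=101, qty=9): fills=none; bids=[-] asks=[#2:9@101 #1:5@104]
After op 3 [order #3] market_sell(qty=2): fills=none; bids=[-] asks=[#2:9@101 #1:5@104]
After op 4 [order #4] limit_buy(price=95, qty=8): fills=none; bids=[#4:8@95] asks=[#2:9@101 #1:5@104]
After op 5 [order #5] limit_buy(price=104, qty=9): fills=#5x#2:9@101; bids=[#4:8@95] asks=[#1:5@104]
After op 6 [order #6] limit_sell(price=99, qty=6): fills=none; bids=[#4:8@95] asks=[#6:6@99 #1:5@104]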